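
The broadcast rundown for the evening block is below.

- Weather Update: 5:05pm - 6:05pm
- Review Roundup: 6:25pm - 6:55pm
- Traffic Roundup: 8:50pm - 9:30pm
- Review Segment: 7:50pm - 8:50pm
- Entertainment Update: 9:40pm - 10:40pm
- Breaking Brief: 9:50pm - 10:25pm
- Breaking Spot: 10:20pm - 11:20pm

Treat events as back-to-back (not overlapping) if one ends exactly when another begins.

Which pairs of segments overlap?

Breaking Brief & Breaking Spot, Breaking Brief & Entertainment Update, Breaking Spot & Entertainment Update

Two intervals overlap when each starts before the other ends.
Sorted by start: Weather Update, Review Roundup, Review Segment, Traffic Roundup, Entertainment Update, Breaking Brief, Breaking Spot.
Review Roundup starts after Weather Update ends, so Weather Update has no further overlaps.
Review Segment starts after Review Roundup ends, so Review Roundup has no further overlaps.
Traffic Roundup starts exactly when Review Segment ends (back-to-back, no overlap), so Review Segment has no further overlaps.
Entertainment Update starts after Traffic Roundup ends, so Traffic Roundup has no further overlaps.
Breaking Brief starts before Entertainment Update ends → Entertainment Update and Breaking Brief overlap.
Breaking Spot starts before Entertainment Update ends → Entertainment Update and Breaking Spot overlap.
Breaking Spot starts before Breaking Brief ends → Breaking Brief and Breaking Spot overlap.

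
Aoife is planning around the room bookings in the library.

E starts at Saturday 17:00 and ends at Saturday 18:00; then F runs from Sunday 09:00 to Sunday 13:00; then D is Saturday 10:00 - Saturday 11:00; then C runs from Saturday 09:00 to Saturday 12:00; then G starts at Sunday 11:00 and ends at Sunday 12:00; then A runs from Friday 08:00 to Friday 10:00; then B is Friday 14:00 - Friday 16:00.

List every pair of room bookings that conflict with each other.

C & D, F & G

Sorted by start: A, B, C, D, E, F, G.
B starts after A ends, so nothing later overlaps A either.
C starts after B ends, so nothing later overlaps B either.
D starts before C ends → C and D overlap.
E starts after C ends, so nothing later overlaps C either.
E starts after D ends, so nothing later overlaps D either.
F starts after E ends, so nothing later overlaps E either.
G starts before F ends → F and G overlap.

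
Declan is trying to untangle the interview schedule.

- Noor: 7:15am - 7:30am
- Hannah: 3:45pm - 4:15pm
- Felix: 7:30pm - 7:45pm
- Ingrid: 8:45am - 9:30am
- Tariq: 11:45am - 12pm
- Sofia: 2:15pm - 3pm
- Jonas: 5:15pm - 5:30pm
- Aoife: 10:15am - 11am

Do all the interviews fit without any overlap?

Check each pair: they overlap iff neither finishes before the other starts.
Sorted by start: Noor, Ingrid, Aoife, Tariq, Sofia, Hannah, Jonas, Felix.
Ingrid starts after Noor ends — done with Noor.
Aoife starts after Ingrid ends — done with Ingrid.
Tariq starts after Aoife ends — done with Aoife.
Sofia starts after Tariq ends — done with Tariq.
Hannah starts after Sofia ends — done with Sofia.
Jonas starts after Hannah ends — done with Hannah.
Felix starts after Jonas ends.
Every pair is clear; the schedule has no overlaps.

Yes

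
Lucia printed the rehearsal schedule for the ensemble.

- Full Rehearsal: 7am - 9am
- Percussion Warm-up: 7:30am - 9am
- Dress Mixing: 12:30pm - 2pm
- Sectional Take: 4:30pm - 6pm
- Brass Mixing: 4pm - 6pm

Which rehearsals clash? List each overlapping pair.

Sorted by start: Full Rehearsal, Percussion Warm-up, Dress Mixing, Brass Mixing, Sectional Take.
Percussion Warm-up starts before Full Rehearsal ends → Full Rehearsal and Percussion Warm-up overlap.
Dress Mixing starts after Full Rehearsal ends, so Full Rehearsal has no further overlaps.
Dress Mixing starts after Percussion Warm-up ends, so Percussion Warm-up has no further overlaps.
Brass Mixing starts after Dress Mixing ends, so Dress Mixing has no further overlaps.
Sectional Take starts before Brass Mixing ends → Brass Mixing and Sectional Take overlap.

Brass Mixing & Sectional Take, Full Rehearsal & Percussion Warm-up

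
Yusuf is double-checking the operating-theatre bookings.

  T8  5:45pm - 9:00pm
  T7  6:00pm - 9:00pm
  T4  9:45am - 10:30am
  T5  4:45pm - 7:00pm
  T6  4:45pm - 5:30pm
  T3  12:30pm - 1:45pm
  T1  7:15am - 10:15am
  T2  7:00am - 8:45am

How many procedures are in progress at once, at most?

3

Walk through starts and ends in time order (an end at T is processed before a start at T):
7:00am start T2 → 1
7:15am start T1 → 2
8:45am end T2 → 1
9:45am start T4 → 2
10:15am end T1 → 1
10:30am end T4 → 0
12:30pm start T3 → 1
1:45pm end T3 → 0
4:45pm start T5 → 1
4:45pm start T6 → 2
5:30pm end T6 → 1
5:45pm start T8 → 2
6:00pm start T7 → 3
7:00pm end T5 → 2
9:00pm end T7 → 1
9:00pm end T8 → 0
Peak is 3, at 6:00pm (T5, T7, T8).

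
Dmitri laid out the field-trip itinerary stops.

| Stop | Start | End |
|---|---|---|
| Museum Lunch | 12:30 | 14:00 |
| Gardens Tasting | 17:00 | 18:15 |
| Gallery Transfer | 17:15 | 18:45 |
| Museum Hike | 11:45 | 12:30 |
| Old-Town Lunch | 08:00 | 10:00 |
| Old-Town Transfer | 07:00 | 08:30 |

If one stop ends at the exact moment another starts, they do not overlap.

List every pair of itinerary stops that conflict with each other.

Gallery Transfer & Gardens Tasting, Old-Town Lunch & Old-Town Transfer

Sorted by start: Old-Town Transfer, Old-Town Lunch, Museum Hike, Museum Lunch, Gardens Tasting, Gallery Transfer.
Old-Town Lunch starts before Old-Town Transfer ends → Old-Town Transfer and Old-Town Lunch overlap.
Museum Hike starts after Old-Town Transfer ends, so nothing later overlaps Old-Town Transfer either.
Museum Hike starts after Old-Town Lunch ends, so nothing later overlaps Old-Town Lunch either.
Museum Lunch starts exactly when Museum Hike ends (back-to-back, no overlap), so nothing later overlaps Museum Hike either.
Gardens Tasting starts after Museum Lunch ends, so nothing later overlaps Museum Lunch either.
Gallery Transfer starts before Gardens Tasting ends → Gardens Tasting and Gallery Transfer overlap.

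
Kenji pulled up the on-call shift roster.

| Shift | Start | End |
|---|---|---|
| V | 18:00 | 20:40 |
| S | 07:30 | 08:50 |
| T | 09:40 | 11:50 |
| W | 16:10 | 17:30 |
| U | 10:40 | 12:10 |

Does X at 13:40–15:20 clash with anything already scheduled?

S: ends 08:50 at or before X starts 13:40 → clear.
T: ends 11:50 at or before X starts 13:40 → clear.
U: ends 12:10 at or before X starts 13:40 → clear.
W: starts 16:10 at or after X ends 15:20 → clear.
V: starts 18:00 at or after X ends 15:20 → clear.

No — it doesn't clash with anything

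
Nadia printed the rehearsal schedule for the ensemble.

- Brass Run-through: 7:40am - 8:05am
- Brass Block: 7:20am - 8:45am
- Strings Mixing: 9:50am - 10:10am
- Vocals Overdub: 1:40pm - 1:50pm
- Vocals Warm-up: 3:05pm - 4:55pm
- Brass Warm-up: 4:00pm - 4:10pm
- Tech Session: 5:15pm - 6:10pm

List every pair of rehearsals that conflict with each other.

Sorted by start: Brass Block, Brass Run-through, Strings Mixing, Vocals Overdub, Vocals Warm-up, Brass Warm-up, Tech Session.
Brass Run-through starts before Brass Block ends → Brass Block and Brass Run-through overlap.
Strings Mixing starts after Brass Block ends — done with Brass Block.
Strings Mixing starts after Brass Run-through ends — done with Brass Run-through.
Vocals Overdub starts after Strings Mixing ends — done with Strings Mixing.
Vocals Warm-up starts after Vocals Overdub ends — done with Vocals Overdub.
Brass Warm-up starts before Vocals Warm-up ends → Vocals Warm-up and Brass Warm-up overlap.
Tech Session starts after Vocals Warm-up ends.
Tech Session starts after Brass Warm-up ends.

Brass Block & Brass Run-through, Brass Warm-up & Vocals Warm-up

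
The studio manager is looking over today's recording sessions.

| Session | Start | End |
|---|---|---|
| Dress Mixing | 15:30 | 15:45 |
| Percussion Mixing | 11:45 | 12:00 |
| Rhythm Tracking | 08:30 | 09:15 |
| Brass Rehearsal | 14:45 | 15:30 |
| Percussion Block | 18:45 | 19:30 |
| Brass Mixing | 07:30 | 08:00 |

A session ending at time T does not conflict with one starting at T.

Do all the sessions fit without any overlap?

Yes

Sorted by start: Brass Mixing, Rhythm Tracking, Percussion Mixing, Brass Rehearsal, Dress Mixing, Percussion Block.
Rhythm Tracking starts after Brass Mixing ends, so Brass Mixing has no further overlaps.
Percussion Mixing starts after Rhythm Tracking ends, so Rhythm Tracking has no further overlaps.
Brass Rehearsal starts after Percussion Mixing ends, so Percussion Mixing has no further overlaps.
Dress Mixing starts exactly when Brass Rehearsal ends (back-to-back, no overlap), so Brass Rehearsal has no further overlaps.
Percussion Block starts after Dress Mixing ends.
Every pair is clear; the schedule has no overlaps.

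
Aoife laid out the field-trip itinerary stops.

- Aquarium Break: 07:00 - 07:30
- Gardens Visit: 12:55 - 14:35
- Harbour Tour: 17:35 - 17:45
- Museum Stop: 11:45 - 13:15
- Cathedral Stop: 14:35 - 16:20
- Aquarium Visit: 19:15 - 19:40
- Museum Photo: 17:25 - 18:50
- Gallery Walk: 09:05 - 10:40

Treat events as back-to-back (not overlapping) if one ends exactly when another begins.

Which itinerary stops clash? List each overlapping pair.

Gardens Visit & Museum Stop, Harbour Tour & Museum Photo

Check each pair: they overlap iff neither finishes before the other starts.
Sorted by start: Aquarium Break, Gallery Walk, Museum Stop, Gardens Visit, Cathedral Stop, Museum Photo, Harbour Tour, Aquarium Visit.
Gallery Walk starts after Aquarium Break ends; Aquarium Break is clear from here.
Museum Stop starts after Gallery Walk ends; Gallery Walk is clear from here.
Gardens Visit starts before Museum Stop ends → Museum Stop and Gardens Visit overlap.
Cathedral Stop starts after Museum Stop ends; Museum Stop is clear from here.
Cathedral Stop starts exactly when Gardens Visit ends (back-to-back, no overlap); Gardens Visit is clear from here.
Museum Photo starts after Cathedral Stop ends; Cathedral Stop is clear from here.
Harbour Tour starts before Museum Photo ends → Museum Photo and Harbour Tour overlap.
Aquarium Visit starts after Museum Photo ends.
Aquarium Visit starts after Harbour Tour ends.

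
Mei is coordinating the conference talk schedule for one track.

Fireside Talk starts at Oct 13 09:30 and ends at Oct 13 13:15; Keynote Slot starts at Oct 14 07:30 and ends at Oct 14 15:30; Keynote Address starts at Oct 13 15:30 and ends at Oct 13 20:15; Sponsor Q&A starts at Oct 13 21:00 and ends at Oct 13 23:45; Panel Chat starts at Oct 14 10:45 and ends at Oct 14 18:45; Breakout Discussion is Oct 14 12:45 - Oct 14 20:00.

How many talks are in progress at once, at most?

Sweep the timeline, counting +1 at each start and −1 at each end (ends before starts at a tie):
Oct 13 09:30 start Fireside Talk → 1
Oct 13 13:15 end Fireside Talk → 0
Oct 13 15:30 start Keynote Address → 1
Oct 13 20:15 end Keynote Address → 0
Oct 13 21:00 start Sponsor Q&A → 1
Oct 13 23:45 end Sponsor Q&A → 0
Oct 14 07:30 start Keynote Slot → 1
Oct 14 10:45 start Panel Chat → 2
Oct 14 12:45 start Breakout Discussion → 3
Oct 14 15:30 end Keynote Slot → 2
Oct 14 18:45 end Panel Chat → 1
Oct 14 20:00 end Breakout Discussion → 0
Peak is 3, at Oct 14 12:45 (Breakout Discussion, Keynote Slot, Panel Chat).

3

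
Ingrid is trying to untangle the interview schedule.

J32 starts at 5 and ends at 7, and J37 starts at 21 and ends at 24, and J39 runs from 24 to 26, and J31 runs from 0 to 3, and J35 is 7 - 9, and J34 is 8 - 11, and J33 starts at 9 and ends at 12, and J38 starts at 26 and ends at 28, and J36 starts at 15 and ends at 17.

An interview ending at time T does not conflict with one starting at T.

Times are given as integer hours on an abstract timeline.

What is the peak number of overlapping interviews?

2

Sweep the timeline, counting +1 at each start and −1 at each end (ends before starts at a tie):
0 start J31 → 1
3 end J31 → 0
5 start J32 → 1
7 end J32 → 0
7 start J35 → 1
8 start J34 → 2
9 end J35 → 1
9 start J33 → 2
11 end J34 → 1
12 end J33 → 0
15 start J36 → 1
17 end J36 → 0
21 start J37 → 1
24 end J37 → 0
24 start J39 → 1
26 end J39 → 0
26 start J38 → 1
28 end J38 → 0
Peak is 2, at 8 (J34, J35).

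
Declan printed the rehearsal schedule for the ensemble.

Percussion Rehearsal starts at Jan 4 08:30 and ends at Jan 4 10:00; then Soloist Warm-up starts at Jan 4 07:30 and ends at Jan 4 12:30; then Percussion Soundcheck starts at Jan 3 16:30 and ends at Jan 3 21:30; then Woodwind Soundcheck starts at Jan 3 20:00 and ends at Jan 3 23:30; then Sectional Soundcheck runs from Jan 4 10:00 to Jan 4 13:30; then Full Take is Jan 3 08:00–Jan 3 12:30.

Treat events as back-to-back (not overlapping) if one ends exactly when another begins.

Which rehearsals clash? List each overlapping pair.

Percussion Rehearsal & Soloist Warm-up, Percussion Soundcheck & Woodwind Soundcheck, Sectional Soundcheck & Soloist Warm-up

Sorted by start: Full Take, Percussion Soundcheck, Woodwind Soundcheck, Soloist Warm-up, Percussion Rehearsal, Sectional Soundcheck.
Percussion Soundcheck starts after Full Take ends, so Full Take has no further overlaps.
Woodwind Soundcheck starts before Percussion Soundcheck ends → Percussion Soundcheck and Woodwind Soundcheck overlap.
Soloist Warm-up starts after Percussion Soundcheck ends, so Percussion Soundcheck has no further overlaps.
Soloist Warm-up starts after Woodwind Soundcheck ends, so Woodwind Soundcheck has no further overlaps.
Percussion Rehearsal starts before Soloist Warm-up ends → Soloist Warm-up and Percussion Rehearsal overlap.
Sectional Soundcheck starts before Soloist Warm-up ends → Soloist Warm-up and Sectional Soundcheck overlap.
Sectional Soundcheck starts exactly when Percussion Rehearsal ends (back-to-back, no overlap).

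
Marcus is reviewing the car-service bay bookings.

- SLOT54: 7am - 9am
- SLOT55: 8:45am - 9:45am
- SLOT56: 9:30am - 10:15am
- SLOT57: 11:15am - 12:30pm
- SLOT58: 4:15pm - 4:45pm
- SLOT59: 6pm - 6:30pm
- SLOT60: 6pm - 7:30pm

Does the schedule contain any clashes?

Yes

Sorted by start: SLOT54, SLOT55, SLOT56, SLOT57, SLOT58, SLOT59, SLOT60.
SLOT55 starts before SLOT54 ends → SLOT54 and SLOT55 overlap.
That's a conflict, so the schedule is not conflict-free.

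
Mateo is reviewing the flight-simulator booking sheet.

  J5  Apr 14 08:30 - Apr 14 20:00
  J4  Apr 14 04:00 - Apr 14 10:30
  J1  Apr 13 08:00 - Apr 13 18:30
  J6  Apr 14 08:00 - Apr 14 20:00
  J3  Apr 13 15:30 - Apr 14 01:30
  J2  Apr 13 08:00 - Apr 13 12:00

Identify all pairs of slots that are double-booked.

Check each pair: they overlap iff neither finishes before the other starts.
Sorted by start: J1, J2, J3, J4, J6, J5.
J2 starts before J1 ends → J1 and J2 overlap.
J3 starts before J1 ends → J1 and J3 overlap.
J4 starts after J1 ends, so J1 has no further overlaps.
J3 starts after J2 ends, so J2 has no further overlaps.
J4 starts after J3 ends, so J3 has no further overlaps.
J6 starts before J4 ends → J4 and J6 overlap.
J5 starts before J4 ends → J4 and J5 overlap.
J5 starts before J6 ends → J6 and J5 overlap.

J1 & J2, J1 & J3, J4 & J5, J4 & J6, J5 & J6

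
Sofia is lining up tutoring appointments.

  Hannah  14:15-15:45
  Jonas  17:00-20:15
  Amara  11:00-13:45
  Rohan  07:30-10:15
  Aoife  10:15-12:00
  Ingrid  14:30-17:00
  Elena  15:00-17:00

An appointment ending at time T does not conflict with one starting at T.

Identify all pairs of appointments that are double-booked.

Amara & Aoife, Elena & Hannah, Elena & Ingrid, Hannah & Ingrid

Sorted by start: Rohan, Aoife, Amara, Hannah, Ingrid, Elena, Jonas.
Aoife starts exactly when Rohan ends (back-to-back, no overlap) — done with Rohan.
Amara starts before Aoife ends → Aoife and Amara overlap.
Hannah starts after Aoife ends — done with Aoife.
Hannah starts after Amara ends — done with Amara.
Ingrid starts before Hannah ends → Hannah and Ingrid overlap.
Elena starts before Hannah ends → Hannah and Elena overlap.
Jonas starts after Hannah ends.
Elena starts before Ingrid ends → Ingrid and Elena overlap.
Jonas starts exactly when Ingrid ends (back-to-back, no overlap).
Jonas starts exactly when Elena ends (back-to-back, no overlap).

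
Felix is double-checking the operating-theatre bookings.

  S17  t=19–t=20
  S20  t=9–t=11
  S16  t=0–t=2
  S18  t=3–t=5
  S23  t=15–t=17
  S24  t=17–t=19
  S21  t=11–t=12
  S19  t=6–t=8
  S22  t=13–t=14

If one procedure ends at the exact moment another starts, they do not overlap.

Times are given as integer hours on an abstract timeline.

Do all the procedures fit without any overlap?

Yes

Two intervals overlap when each starts before the other ends.
Sorted by start: S16, S18, S19, S20, S21, S22, S23, S24, S17.
S18 starts after S16 ends; S16 is clear from here.
S19 starts after S18 ends; S18 is clear from here.
S20 starts after S19 ends; S19 is clear from here.
S21 starts exactly when S20 ends (back-to-back, no overlap); S20 is clear from here.
S22 starts after S21 ends; S21 is clear from here.
S23 starts after S22 ends; S22 is clear from here.
S24 starts exactly when S23 ends (back-to-back, no overlap); S23 is clear from here.
S17 starts exactly when S24 ends (back-to-back, no overlap).
Every pair is clear; the schedule has no overlaps.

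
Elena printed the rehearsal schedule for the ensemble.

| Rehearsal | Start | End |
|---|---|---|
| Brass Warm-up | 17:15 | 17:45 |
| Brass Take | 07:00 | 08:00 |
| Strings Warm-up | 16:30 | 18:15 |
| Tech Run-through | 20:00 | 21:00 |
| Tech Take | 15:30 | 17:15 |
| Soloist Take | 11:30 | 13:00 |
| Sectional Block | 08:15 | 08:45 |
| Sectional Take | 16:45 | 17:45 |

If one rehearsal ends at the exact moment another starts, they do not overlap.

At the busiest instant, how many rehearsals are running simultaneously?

Sweep the timeline, counting +1 at each start and −1 at each end (ends before starts at a tie):
07:00 start Brass Take → 1
08:00 end Brass Take → 0
08:15 start Sectional Block → 1
08:45 end Sectional Block → 0
11:30 start Soloist Take → 1
13:00 end Soloist Take → 0
15:30 start Tech Take → 1
16:30 start Strings Warm-up → 2
16:45 start Sectional Take → 3
17:15 end Tech Take → 2
17:15 start Brass Warm-up → 3
17:45 end Brass Warm-up → 2
17:45 end Sectional Take → 1
18:15 end Strings Warm-up → 0
20:00 start Tech Run-through → 1
21:00 end Tech Run-through → 0
Peak is 3, at 16:45 (Sectional Take, Strings Warm-up, Tech Take).

3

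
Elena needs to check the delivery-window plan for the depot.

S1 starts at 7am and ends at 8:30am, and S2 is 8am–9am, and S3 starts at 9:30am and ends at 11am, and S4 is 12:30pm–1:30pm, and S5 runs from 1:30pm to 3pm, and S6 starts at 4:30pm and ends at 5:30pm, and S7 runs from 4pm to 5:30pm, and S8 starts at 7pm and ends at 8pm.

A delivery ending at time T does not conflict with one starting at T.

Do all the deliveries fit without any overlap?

No

Sorted by start: S1, S2, S3, S4, S5, S7, S6, S8.
S2 starts before S1 ends → S1 and S2 overlap.
That's a conflict, so the schedule is not conflict-free.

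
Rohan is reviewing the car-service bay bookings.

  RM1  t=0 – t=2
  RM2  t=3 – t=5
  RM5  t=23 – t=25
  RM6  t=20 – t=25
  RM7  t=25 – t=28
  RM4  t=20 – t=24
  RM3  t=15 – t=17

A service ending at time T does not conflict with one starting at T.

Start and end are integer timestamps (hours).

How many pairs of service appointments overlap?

Two intervals overlap when each starts before the other ends.
Sorted by start: RM1, RM2, RM3, RM4, RM6, RM5, RM7.
RM2 starts after RM1 ends, so RM1 has no further overlaps.
RM3 starts after RM2 ends, so RM2 has no further overlaps.
RM4 starts after RM3 ends, so RM3 has no further overlaps.
RM6 starts before RM4 ends → RM4 and RM6 overlap.
RM5 starts before RM4 ends → RM4 and RM5 overlap.
RM7 starts after RM4 ends.
RM5 starts before RM6 ends → RM6 and RM5 overlap.
RM7 starts exactly when RM6 ends (back-to-back, no overlap).
RM7 starts exactly when RM5 ends (back-to-back, no overlap).
Overlapping pairs: RM4 & RM5, RM4 & RM6, RM5 & RM6 — 3 in total.

3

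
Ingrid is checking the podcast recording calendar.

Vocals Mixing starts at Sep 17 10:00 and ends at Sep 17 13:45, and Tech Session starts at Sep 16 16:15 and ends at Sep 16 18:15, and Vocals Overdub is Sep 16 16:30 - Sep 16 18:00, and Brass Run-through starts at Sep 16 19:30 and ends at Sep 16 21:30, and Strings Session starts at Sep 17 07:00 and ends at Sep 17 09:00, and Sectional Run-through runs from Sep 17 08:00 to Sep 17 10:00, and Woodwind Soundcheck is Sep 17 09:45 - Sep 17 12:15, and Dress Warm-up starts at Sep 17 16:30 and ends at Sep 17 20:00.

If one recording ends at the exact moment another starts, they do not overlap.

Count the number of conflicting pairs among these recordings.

Sorted by start: Tech Session, Vocals Overdub, Brass Run-through, Strings Session, Sectional Run-through, Woodwind Soundcheck, Vocals Mixing, Dress Warm-up.
Vocals Overdub starts before Tech Session ends → Tech Session and Vocals Overdub overlap.
Brass Run-through starts after Tech Session ends — done with Tech Session.
Brass Run-through starts after Vocals Overdub ends — done with Vocals Overdub.
Strings Session starts after Brass Run-through ends — done with Brass Run-through.
Sectional Run-through starts before Strings Session ends → Strings Session and Sectional Run-through overlap.
Woodwind Soundcheck starts after Strings Session ends — done with Strings Session.
Woodwind Soundcheck starts before Sectional Run-through ends → Sectional Run-through and Woodwind Soundcheck overlap.
Vocals Mixing starts exactly when Sectional Run-through ends (back-to-back, no overlap) — done with Sectional Run-through.
Vocals Mixing starts before Woodwind Soundcheck ends → Woodwind Soundcheck and Vocals Mixing overlap.
Dress Warm-up starts after Woodwind Soundcheck ends.
Dress Warm-up starts after Vocals Mixing ends.
Overlapping pairs: Sectional Run-through & Strings Session, Sectional Run-through & Woodwind Soundcheck, Tech Session & Vocals Overdub, Vocals Mixing & Woodwind Soundcheck — 4 in total.

4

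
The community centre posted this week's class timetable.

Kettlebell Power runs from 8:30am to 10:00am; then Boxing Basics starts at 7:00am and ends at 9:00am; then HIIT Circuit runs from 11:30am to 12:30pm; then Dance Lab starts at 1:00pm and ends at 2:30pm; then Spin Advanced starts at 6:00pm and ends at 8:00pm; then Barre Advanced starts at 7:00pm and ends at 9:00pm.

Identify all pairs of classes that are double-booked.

Sorted by start: Boxing Basics, Kettlebell Power, HIIT Circuit, Dance Lab, Spin Advanced, Barre Advanced.
Kettlebell Power starts before Boxing Basics ends → Boxing Basics and Kettlebell Power overlap.
HIIT Circuit starts after Boxing Basics ends, so Boxing Basics has no further overlaps.
HIIT Circuit starts after Kettlebell Power ends, so Kettlebell Power has no further overlaps.
Dance Lab starts after HIIT Circuit ends, so HIIT Circuit has no further overlaps.
Spin Advanced starts after Dance Lab ends, so Dance Lab has no further overlaps.
Barre Advanced starts before Spin Advanced ends → Spin Advanced and Barre Advanced overlap.

Barre Advanced & Spin Advanced, Boxing Basics & Kettlebell Power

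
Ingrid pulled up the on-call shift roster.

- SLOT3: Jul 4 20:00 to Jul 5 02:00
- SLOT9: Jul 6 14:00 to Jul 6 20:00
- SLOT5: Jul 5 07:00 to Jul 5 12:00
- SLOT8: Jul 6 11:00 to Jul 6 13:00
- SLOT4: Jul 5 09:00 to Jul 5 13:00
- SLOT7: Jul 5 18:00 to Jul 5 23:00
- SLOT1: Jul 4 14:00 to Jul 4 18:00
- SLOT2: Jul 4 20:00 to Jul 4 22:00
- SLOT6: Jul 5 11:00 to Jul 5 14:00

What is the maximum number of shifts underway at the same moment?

3

Walk through starts and ends in time order (an end at T is processed before a start at T):
Jul 4 14:00 start SLOT1 → 1
Jul 4 18:00 end SLOT1 → 0
Jul 4 20:00 start SLOT2 → 1
Jul 4 20:00 start SLOT3 → 2
Jul 4 22:00 end SLOT2 → 1
Jul 5 02:00 end SLOT3 → 0
Jul 5 07:00 start SLOT5 → 1
Jul 5 09:00 start SLOT4 → 2
Jul 5 11:00 start SLOT6 → 3
Jul 5 12:00 end SLOT5 → 2
Jul 5 13:00 end SLOT4 → 1
Jul 5 14:00 end SLOT6 → 0
Jul 5 18:00 start SLOT7 → 1
Jul 5 23:00 end SLOT7 → 0
Jul 6 11:00 start SLOT8 → 1
Jul 6 13:00 end SLOT8 → 0
Jul 6 14:00 start SLOT9 → 1
Jul 6 20:00 end SLOT9 → 0
Peak is 3, at Jul 5 11:00 (SLOT4, SLOT5, SLOT6).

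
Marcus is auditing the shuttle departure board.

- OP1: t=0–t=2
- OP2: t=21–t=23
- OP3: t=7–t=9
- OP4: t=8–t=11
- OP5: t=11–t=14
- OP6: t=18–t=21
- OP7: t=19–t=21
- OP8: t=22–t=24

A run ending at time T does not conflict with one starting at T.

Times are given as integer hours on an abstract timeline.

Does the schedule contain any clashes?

Yes

Check each pair: they overlap iff neither finishes before the other starts.
Sorted by start: OP1, OP3, OP4, OP5, OP6, OP7, OP2, OP8.
OP3 starts after OP1 ends, so nothing later overlaps OP1 either.
OP4 starts before OP3 ends → OP3 and OP4 overlap.
That's a conflict, so the schedule is not conflict-free.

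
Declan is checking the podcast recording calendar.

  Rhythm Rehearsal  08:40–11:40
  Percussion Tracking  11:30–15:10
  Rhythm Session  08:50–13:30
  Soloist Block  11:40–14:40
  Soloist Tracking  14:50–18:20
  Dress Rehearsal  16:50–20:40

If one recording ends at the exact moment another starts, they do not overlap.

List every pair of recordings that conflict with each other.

Sorted by start: Rhythm Rehearsal, Rhythm Session, Percussion Tracking, Soloist Block, Soloist Tracking, Dress Rehearsal.
Rhythm Session starts before Rhythm Rehearsal ends → Rhythm Rehearsal and Rhythm Session overlap.
Percussion Tracking starts before Rhythm Rehearsal ends → Rhythm Rehearsal and Percussion Tracking overlap.
Soloist Block starts exactly when Rhythm Rehearsal ends (back-to-back, no overlap), so nothing later overlaps Rhythm Rehearsal either.
Percussion Tracking starts before Rhythm Session ends → Rhythm Session and Percussion Tracking overlap.
Soloist Block starts before Rhythm Session ends → Rhythm Session and Soloist Block overlap.
Soloist Tracking starts after Rhythm Session ends, so nothing later overlaps Rhythm Session either.
Soloist Block starts before Percussion Tracking ends → Percussion Tracking and Soloist Block overlap.
Soloist Tracking starts before Percussion Tracking ends → Percussion Tracking and Soloist Tracking overlap.
Dress Rehearsal starts after Percussion Tracking ends.
Soloist Tracking starts after Soloist Block ends, so nothing later overlaps Soloist Block either.
Dress Rehearsal starts before Soloist Tracking ends → Soloist Tracking and Dress Rehearsal overlap.

Dress Rehearsal & Soloist Tracking, Percussion Tracking & Rhythm Rehearsal, Percussion Tracking & Rhythm Session, Percussion Tracking & Soloist Block, Percussion Tracking & Soloist Tracking, Rhythm Rehearsal & Rhythm Session, Rhythm Session & Soloist Block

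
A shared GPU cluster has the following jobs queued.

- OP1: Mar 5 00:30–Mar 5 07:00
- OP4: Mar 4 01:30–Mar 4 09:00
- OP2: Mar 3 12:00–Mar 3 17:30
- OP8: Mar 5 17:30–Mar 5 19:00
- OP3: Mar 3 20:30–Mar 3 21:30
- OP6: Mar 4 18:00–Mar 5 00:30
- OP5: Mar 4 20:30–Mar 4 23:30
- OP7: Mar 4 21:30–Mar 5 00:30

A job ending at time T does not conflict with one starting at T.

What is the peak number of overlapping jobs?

Walk through starts and ends in time order (an end at T is processed before a start at T):
Mar 3 12:00 start OP2 → 1
Mar 3 17:30 end OP2 → 0
Mar 3 20:30 start OP3 → 1
Mar 3 21:30 end OP3 → 0
Mar 4 01:30 start OP4 → 1
Mar 4 09:00 end OP4 → 0
Mar 4 18:00 start OP6 → 1
Mar 4 20:30 start OP5 → 2
Mar 4 21:30 start OP7 → 3
Mar 4 23:30 end OP5 → 2
Mar 5 00:30 end OP6 → 1
Mar 5 00:30 end OP7 → 0
Mar 5 00:30 start OP1 → 1
Mar 5 07:00 end OP1 → 0
Mar 5 17:30 start OP8 → 1
Mar 5 19:00 end OP8 → 0
Peak is 3, at Mar 4 21:30 (OP5, OP6, OP7).

3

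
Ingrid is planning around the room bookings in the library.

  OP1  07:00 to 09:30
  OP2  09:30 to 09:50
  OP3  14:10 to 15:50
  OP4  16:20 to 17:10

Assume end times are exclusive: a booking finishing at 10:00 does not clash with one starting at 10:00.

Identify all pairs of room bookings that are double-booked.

Two intervals overlap when each starts before the other ends.
Sorted by start: OP1, OP2, OP3, OP4.
OP2 starts exactly when OP1 ends (back-to-back, no overlap), so OP1 has no further overlaps.
OP3 starts after OP2 ends, so OP2 has no further overlaps.
OP4 starts after OP3 ends.

no overlapping pairs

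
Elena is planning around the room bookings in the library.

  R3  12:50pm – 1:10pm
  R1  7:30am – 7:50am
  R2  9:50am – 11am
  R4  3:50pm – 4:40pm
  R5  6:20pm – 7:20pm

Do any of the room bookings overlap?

Check each pair: they overlap iff neither finishes before the other starts.
Sorted by start: R1, R2, R3, R4, R5.
R2 starts after R1 ends, so nothing later overlaps R1 either.
R3 starts after R2 ends, so nothing later overlaps R2 either.
R4 starts after R3 ends, so nothing later overlaps R3 either.
R5 starts after R4 ends.
Every pair is clear; the schedule has no overlaps.

No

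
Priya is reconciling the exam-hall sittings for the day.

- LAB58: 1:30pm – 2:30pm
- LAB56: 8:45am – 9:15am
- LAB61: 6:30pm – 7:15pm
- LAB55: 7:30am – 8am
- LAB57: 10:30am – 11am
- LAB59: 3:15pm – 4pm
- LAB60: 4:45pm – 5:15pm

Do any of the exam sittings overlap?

Sorted by start: LAB55, LAB56, LAB57, LAB58, LAB59, LAB60, LAB61.
LAB56 starts after LAB55 ends, so nothing later overlaps LAB55 either.
LAB57 starts after LAB56 ends, so nothing later overlaps LAB56 either.
LAB58 starts after LAB57 ends, so nothing later overlaps LAB57 either.
LAB59 starts after LAB58 ends, so nothing later overlaps LAB58 either.
LAB60 starts after LAB59 ends, so nothing later overlaps LAB59 either.
LAB61 starts after LAB60 ends.
Every pair is clear; the schedule has no overlaps.

No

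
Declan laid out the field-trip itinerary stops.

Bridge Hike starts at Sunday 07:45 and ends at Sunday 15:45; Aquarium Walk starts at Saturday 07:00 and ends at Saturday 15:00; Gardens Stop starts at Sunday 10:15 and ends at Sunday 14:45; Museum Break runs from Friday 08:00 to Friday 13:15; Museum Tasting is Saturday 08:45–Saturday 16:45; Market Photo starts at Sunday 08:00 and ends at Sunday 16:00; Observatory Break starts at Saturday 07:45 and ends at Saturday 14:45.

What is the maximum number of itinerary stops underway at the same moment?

Sweep the timeline, counting +1 at each start and −1 at each end (ends before starts at a tie):
Friday 08:00 start Museum Break → 1
Friday 13:15 end Museum Break → 0
Saturday 07:00 start Aquarium Walk → 1
Saturday 07:45 start Observatory Break → 2
Saturday 08:45 start Museum Tasting → 3
Saturday 14:45 end Observatory Break → 2
Saturday 15:00 end Aquarium Walk → 1
Saturday 16:45 end Museum Tasting → 0
Sunday 07:45 start Bridge Hike → 1
Sunday 08:00 start Market Photo → 2
Sunday 10:15 start Gardens Stop → 3
Sunday 14:45 end Gardens Stop → 2
Sunday 15:45 end Bridge Hike → 1
Sunday 16:00 end Market Photo → 0
Peak is 3, at Saturday 08:45 (Aquarium Walk, Museum Tasting, Observatory Break).

3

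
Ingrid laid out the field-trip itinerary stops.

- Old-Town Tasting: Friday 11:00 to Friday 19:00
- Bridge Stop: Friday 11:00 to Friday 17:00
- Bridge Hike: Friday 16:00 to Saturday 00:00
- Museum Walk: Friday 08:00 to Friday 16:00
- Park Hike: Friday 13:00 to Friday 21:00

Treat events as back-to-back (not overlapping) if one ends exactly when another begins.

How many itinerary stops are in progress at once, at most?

4

Sweep the timeline, counting +1 at each start and −1 at each end (ends before starts at a tie):
Friday 08:00 start Museum Walk → 1
Friday 11:00 start Bridge Stop → 2
Friday 11:00 start Old-Town Tasting → 3
Friday 13:00 start Park Hike → 4
Friday 16:00 end Museum Walk → 3
Friday 16:00 start Bridge Hike → 4
Friday 17:00 end Bridge Stop → 3
Friday 19:00 end Old-Town Tasting → 2
Friday 21:00 end Park Hike → 1
Saturday 00:00 end Bridge Hike → 0
Peak is 4, at Friday 13:00 (Bridge Stop, Museum Walk, Old-Town Tasting, Park Hike).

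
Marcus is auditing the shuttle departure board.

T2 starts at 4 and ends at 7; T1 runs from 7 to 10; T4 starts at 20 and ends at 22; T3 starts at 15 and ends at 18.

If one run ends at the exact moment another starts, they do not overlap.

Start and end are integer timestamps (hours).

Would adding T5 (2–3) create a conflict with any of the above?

No — it doesn't clash with anything

T2: starts 4 at or after T5 ends 3 → clear.
T1: starts 7 at or after T5 ends 3 → clear.
T3: starts 15 at or after T5 ends 3 → clear.
T4: starts 20 at or after T5 ends 3 → clear.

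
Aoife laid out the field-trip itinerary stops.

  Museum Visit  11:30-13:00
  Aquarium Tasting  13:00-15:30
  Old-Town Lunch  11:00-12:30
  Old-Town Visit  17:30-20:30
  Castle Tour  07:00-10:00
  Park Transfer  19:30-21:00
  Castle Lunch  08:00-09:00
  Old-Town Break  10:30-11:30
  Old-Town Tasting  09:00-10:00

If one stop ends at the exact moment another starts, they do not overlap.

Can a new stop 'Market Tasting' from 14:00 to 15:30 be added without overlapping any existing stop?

Castle Tour: ends 10:00 at or before Market Tasting starts 14:00 → clear.
Castle Lunch: ends 09:00 at or before Market Tasting starts 14:00 → clear.
Old-Town Tasting: ends 10:00 at or before Market Tasting starts 14:00 → clear.
Old-Town Break: ends 11:30 at or before Market Tasting starts 14:00 → clear.
Old-Town Lunch: ends 12:30 at or before Market Tasting starts 14:00 → clear.
Museum Visit: ends 13:00 at or before Market Tasting starts 14:00 → clear.
Aquarium Tasting: starts 13:00 before Market Tasting ends 15:30, and ends 15:30 after Market Tasting starts 14:00 → overlap.
Old-Town Visit: starts 17:30 at or after Market Tasting ends 15:30 → clear.
Park Transfer: starts 19:30 at or after Market Tasting ends 15:30 → clear.
Market Tasting overlaps Aquarium Tasting.

No — it overlaps Aquarium Tasting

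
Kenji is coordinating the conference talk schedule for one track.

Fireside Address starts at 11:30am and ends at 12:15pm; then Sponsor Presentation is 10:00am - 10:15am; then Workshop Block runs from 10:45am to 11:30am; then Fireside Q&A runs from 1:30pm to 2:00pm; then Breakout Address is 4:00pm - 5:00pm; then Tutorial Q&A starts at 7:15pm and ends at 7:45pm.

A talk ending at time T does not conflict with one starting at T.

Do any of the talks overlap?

Sorted by start: Sponsor Presentation, Workshop Block, Fireside Address, Fireside Q&A, Breakout Address, Tutorial Q&A.
Workshop Block starts after Sponsor Presentation ends, so nothing later overlaps Sponsor Presentation either.
Fireside Address starts exactly when Workshop Block ends (back-to-back, no overlap), so nothing later overlaps Workshop Block either.
Fireside Q&A starts after Fireside Address ends, so nothing later overlaps Fireside Address either.
Breakout Address starts after Fireside Q&A ends, so nothing later overlaps Fireside Q&A either.
Tutorial Q&A starts after Breakout Address ends.
Every pair is clear; the schedule has no overlaps.

No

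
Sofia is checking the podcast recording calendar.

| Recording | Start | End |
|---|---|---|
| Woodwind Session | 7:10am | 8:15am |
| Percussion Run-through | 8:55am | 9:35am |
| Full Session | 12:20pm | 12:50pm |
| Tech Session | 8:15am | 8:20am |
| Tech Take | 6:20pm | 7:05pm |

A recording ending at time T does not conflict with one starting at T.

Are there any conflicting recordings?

Sorted by start: Woodwind Session, Tech Session, Percussion Run-through, Full Session, Tech Take.
Tech Session starts exactly when Woodwind Session ends (back-to-back, no overlap); Woodwind Session is clear from here.
Percussion Run-through starts after Tech Session ends; Tech Session is clear from here.
Full Session starts after Percussion Run-through ends; Percussion Run-through is clear from here.
Tech Take starts after Full Session ends.
Every pair is clear; the schedule has no overlaps.

No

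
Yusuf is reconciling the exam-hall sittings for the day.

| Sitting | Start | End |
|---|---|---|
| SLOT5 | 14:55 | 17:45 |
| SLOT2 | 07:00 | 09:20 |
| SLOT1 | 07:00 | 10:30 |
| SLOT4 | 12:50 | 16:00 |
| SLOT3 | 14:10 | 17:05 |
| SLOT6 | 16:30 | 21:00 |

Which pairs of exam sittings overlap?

SLOT1 & SLOT2, SLOT3 & SLOT4, SLOT3 & SLOT5, SLOT3 & SLOT6, SLOT4 & SLOT5, SLOT5 & SLOT6

Sorted by start: SLOT1, SLOT2, SLOT4, SLOT3, SLOT5, SLOT6.
SLOT2 starts before SLOT1 ends → SLOT1 and SLOT2 overlap.
SLOT4 starts after SLOT1 ends, so SLOT1 has no further overlaps.
SLOT4 starts after SLOT2 ends, so SLOT2 has no further overlaps.
SLOT3 starts before SLOT4 ends → SLOT4 and SLOT3 overlap.
SLOT5 starts before SLOT4 ends → SLOT4 and SLOT5 overlap.
SLOT6 starts after SLOT4 ends.
SLOT5 starts before SLOT3 ends → SLOT3 and SLOT5 overlap.
SLOT6 starts before SLOT3 ends → SLOT3 and SLOT6 overlap.
SLOT6 starts before SLOT5 ends → SLOT5 and SLOT6 overlap.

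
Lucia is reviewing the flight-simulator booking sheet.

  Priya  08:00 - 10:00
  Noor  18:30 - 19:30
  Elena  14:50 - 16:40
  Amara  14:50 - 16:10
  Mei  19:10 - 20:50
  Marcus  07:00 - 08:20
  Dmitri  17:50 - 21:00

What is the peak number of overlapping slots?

3

Walk through starts and ends in time order (an end at T is processed before a start at T):
07:00 start Marcus → 1
08:00 start Priya → 2
08:20 end Marcus → 1
10:00 end Priya → 0
14:50 start Amara → 1
14:50 start Elena → 2
16:10 end Amara → 1
16:40 end Elena → 0
17:50 start Dmitri → 1
18:30 start Noor → 2
19:10 start Mei → 3
19:30 end Noor → 2
20:50 end Mei → 1
21:00 end Dmitri → 0
Peak is 3, at 19:10 (Dmitri, Mei, Noor).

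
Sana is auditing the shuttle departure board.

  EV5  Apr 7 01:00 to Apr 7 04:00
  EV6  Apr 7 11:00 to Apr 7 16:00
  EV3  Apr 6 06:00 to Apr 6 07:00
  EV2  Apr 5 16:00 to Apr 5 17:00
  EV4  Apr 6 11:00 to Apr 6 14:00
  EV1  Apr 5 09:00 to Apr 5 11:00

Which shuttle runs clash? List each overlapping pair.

Check each pair: they overlap iff neither finishes before the other starts.
Sorted by start: EV1, EV2, EV3, EV4, EV5, EV6.
EV2 starts after EV1 ends; EV1 is clear from here.
EV3 starts after EV2 ends; EV2 is clear from here.
EV4 starts after EV3 ends; EV3 is clear from here.
EV5 starts after EV4 ends; EV4 is clear from here.
EV6 starts after EV5 ends.

no overlapping pairs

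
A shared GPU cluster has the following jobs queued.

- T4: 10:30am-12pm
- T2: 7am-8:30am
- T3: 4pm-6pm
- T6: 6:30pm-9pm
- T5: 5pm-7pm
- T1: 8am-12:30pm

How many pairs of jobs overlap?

4

Check each pair: they overlap iff neither finishes before the other starts.
Sorted by start: T2, T1, T4, T3, T5, T6.
T1 starts before T2 ends → T2 and T1 overlap.
T4 starts after T2 ends, so nothing later overlaps T2 either.
T4 starts before T1 ends → T1 and T4 overlap.
T3 starts after T1 ends, so nothing later overlaps T1 either.
T3 starts after T4 ends, so nothing later overlaps T4 either.
T5 starts before T3 ends → T3 and T5 overlap.
T6 starts after T3 ends.
T6 starts before T5 ends → T5 and T6 overlap.
Overlapping pairs: T1 & T2, T1 & T4, T3 & T5, T5 & T6 — 4 in total.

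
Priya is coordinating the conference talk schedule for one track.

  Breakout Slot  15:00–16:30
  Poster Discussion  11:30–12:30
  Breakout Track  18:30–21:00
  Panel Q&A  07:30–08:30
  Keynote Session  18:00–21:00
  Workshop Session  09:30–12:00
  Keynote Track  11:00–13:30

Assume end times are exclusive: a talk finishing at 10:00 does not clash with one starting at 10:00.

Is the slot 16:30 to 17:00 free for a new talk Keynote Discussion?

Yes — the slot is free

Panel Q&A: ends 08:30 at or before Keynote Discussion starts 16:30 → clear.
Workshop Session: ends 12:00 at or before Keynote Discussion starts 16:30 → clear.
Keynote Track: ends 13:30 at or before Keynote Discussion starts 16:30 → clear.
Poster Discussion: ends 12:30 at or before Keynote Discussion starts 16:30 → clear.
Breakout Slot: ends 16:30 at or before Keynote Discussion starts 16:30 → clear.
Keynote Session: starts 18:00 at or after Keynote Discussion ends 17:00 → clear.
Breakout Track: starts 18:30 at or after Keynote Discussion ends 17:00 → clear.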